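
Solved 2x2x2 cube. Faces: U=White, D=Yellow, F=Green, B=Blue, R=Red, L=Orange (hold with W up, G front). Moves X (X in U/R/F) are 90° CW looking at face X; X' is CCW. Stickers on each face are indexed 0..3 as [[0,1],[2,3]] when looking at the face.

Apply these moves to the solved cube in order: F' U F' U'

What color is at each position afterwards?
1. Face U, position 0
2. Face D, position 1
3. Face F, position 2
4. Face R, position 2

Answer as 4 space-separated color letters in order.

After move 1 (F'): F=GGGG U=WWRR R=YRYR D=OOYY L=OWOW
After move 2 (U): U=RWRW F=YRGG R=BBYR B=OWBB L=GGOW
After move 3 (F'): F=RGYG U=RWBY R=OBOR D=GWYY L=GWOR
After move 4 (U'): U=WYRB F=GWYG R=RGOR B=OBBB L=OWOR
Query 1: U[0] = W
Query 2: D[1] = W
Query 3: F[2] = Y
Query 4: R[2] = O

Answer: W W Y O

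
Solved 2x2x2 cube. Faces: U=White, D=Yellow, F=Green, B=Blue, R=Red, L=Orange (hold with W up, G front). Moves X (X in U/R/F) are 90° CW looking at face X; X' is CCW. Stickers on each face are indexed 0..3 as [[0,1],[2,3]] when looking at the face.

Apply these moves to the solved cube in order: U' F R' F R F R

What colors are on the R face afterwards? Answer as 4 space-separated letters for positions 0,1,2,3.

Answer: W Y R O

Derivation:
After move 1 (U'): U=WWWW F=OOGG R=GGRR B=RRBB L=BBOO
After move 2 (F): F=GOGO U=WWOB R=WGWR D=RGYY L=BYOY
After move 3 (R'): R=GRWW U=WBOR F=GWGB D=ROYO B=YRGB
After move 4 (F): F=GGBW U=WBYY R=ORRW D=WGYO L=BROO
After move 5 (R): R=ROWR U=WGYW F=GGBO D=WGYY B=YRBB
After move 6 (F): F=BGOG U=WGOR R=YOWR D=WRYY L=BWOG
After move 7 (R): R=WYRO U=WGOG F=BROY D=WBYY B=RRGB
Query: R face = WYRO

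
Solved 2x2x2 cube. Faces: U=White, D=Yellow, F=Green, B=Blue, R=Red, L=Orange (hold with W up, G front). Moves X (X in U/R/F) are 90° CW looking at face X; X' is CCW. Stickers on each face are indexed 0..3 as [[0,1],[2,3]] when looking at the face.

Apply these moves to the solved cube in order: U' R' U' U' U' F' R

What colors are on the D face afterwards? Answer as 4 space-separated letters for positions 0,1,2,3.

After move 1 (U'): U=WWWW F=OOGG R=GGRR B=RRBB L=BBOO
After move 2 (R'): R=GRGR U=WBWR F=OWGW D=YOYG B=YRYB
After move 3 (U'): U=BRWW F=BBGW R=OWGR B=GRYB L=YROO
After move 4 (U'): U=RWBW F=YRGW R=BBGR B=OWYB L=GROO
After move 5 (U'): U=WWRB F=GRGW R=YRGR B=BBYB L=OWOO
After move 6 (F'): F=RWGG U=WWYG R=ORYR D=WOYG L=OBOR
After move 7 (R): R=YORR U=WWYG F=ROGG D=WYYB B=GBWB
Query: D face = WYYB

Answer: W Y Y B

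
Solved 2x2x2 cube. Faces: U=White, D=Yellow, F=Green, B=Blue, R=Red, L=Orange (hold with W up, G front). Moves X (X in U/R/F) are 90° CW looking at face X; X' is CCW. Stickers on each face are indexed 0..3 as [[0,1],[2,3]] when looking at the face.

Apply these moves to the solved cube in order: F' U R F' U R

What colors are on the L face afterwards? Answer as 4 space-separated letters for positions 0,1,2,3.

After move 1 (F'): F=GGGG U=WWRR R=YRYR D=OOYY L=OWOW
After move 2 (U): U=RWRW F=YRGG R=BBYR B=OWBB L=GGOW
After move 3 (R): R=YBRB U=RRRG F=YOGY D=OBYO B=WWWB
After move 4 (F'): F=OYYG U=RRYR R=BBOB D=GWYO L=GGOR
After move 5 (U): U=YRRR F=BBYG R=WWOB B=GGWB L=OYOR
After move 6 (R): R=OWBW U=YBRG F=BWYO D=GWYG B=RGRB
Query: L face = OYOR

Answer: O Y O R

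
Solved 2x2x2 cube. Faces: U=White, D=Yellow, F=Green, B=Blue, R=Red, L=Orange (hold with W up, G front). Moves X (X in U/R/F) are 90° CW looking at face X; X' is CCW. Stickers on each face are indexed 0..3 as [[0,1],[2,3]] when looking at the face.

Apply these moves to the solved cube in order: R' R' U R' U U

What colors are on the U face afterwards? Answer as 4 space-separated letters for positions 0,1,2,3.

After move 1 (R'): R=RRRR U=WBWB F=GWGW D=YGYG B=YBYB
After move 2 (R'): R=RRRR U=WYWY F=GBGB D=YWYW B=GBGB
After move 3 (U): U=WWYY F=RRGB R=GBRR B=OOGB L=GBOO
After move 4 (R'): R=BRGR U=WGYO F=RWGY D=YRYB B=WOWB
After move 5 (U): U=YWOG F=BRGY R=WOGR B=GBWB L=RWOO
After move 6 (U): U=OYGW F=WOGY R=GBGR B=RWWB L=BROO
Query: U face = OYGW

Answer: O Y G W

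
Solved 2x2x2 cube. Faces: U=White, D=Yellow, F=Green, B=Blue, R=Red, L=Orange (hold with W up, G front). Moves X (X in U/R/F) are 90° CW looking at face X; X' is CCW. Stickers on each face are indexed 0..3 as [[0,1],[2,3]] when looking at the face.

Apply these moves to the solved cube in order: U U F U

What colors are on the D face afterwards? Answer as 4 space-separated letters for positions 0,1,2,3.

Answer: R O Y Y

Derivation:
After move 1 (U): U=WWWW F=RRGG R=BBRR B=OOBB L=GGOO
After move 2 (U): U=WWWW F=BBGG R=OORR B=GGBB L=RROO
After move 3 (F): F=GBGB U=WWOR R=WOWR D=ROYY L=RYOY
After move 4 (U): U=OWRW F=WOGB R=GGWR B=RYBB L=GBOY
Query: D face = ROYY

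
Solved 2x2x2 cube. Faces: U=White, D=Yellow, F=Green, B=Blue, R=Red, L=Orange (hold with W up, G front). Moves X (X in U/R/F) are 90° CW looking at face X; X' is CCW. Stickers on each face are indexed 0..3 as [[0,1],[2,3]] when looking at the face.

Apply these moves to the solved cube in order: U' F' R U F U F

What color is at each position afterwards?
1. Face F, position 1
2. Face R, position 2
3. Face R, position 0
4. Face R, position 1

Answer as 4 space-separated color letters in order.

Answer: G W O W

Derivation:
After move 1 (U'): U=WWWW F=OOGG R=GGRR B=RRBB L=BBOO
After move 2 (F'): F=OGOG U=WWGR R=YGYR D=BOYY L=BWOW
After move 3 (R): R=YYRG U=WGGG F=OOOY D=BBYR B=RRWB
After move 4 (U): U=GWGG F=YYOY R=RRRG B=BWWB L=OOOW
After move 5 (F): F=OYYY U=GWWO R=GRGG D=RRYR L=OBOB
After move 6 (U): U=WGOW F=GRYY R=BWGG B=OBWB L=OYOB
After move 7 (F): F=YGYR U=WGBY R=OWWG D=GBYR L=OROR
Query 1: F[1] = G
Query 2: R[2] = W
Query 3: R[0] = O
Query 4: R[1] = W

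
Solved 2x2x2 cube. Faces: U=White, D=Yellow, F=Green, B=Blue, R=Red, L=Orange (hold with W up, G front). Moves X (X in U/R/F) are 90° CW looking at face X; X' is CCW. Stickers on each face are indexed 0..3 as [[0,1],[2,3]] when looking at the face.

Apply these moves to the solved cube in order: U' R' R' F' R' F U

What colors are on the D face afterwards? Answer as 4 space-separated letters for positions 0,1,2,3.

After move 1 (U'): U=WWWW F=OOGG R=GGRR B=RRBB L=BBOO
After move 2 (R'): R=GRGR U=WBWR F=OWGW D=YOYG B=YRYB
After move 3 (R'): R=RRGG U=WYWY F=OBGR D=YWYW B=GROB
After move 4 (F'): F=BROG U=WYRG R=WRYG D=BOYW L=BYOW
After move 5 (R'): R=RGWY U=WORG F=BYOG D=BRYG B=WROB
After move 6 (F): F=OBGY U=WOWY R=RGGY D=WRYG L=BBOR
After move 7 (U): U=WWYO F=RGGY R=WRGY B=BBOB L=OBOR
Query: D face = WRYG

Answer: W R Y G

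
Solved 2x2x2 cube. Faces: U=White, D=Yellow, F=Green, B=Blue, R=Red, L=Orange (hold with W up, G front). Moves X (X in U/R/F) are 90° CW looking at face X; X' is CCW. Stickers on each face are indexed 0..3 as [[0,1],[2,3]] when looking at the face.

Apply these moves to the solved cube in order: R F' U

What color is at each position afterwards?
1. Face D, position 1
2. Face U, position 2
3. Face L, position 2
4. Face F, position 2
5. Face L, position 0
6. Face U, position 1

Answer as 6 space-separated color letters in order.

Answer: O R O G Y W

Derivation:
After move 1 (R): R=RRRR U=WGWG F=GYGY D=YBYB B=WBWB
After move 2 (F'): F=YYGG U=WGRR R=BRYR D=OOYB L=OGOW
After move 3 (U): U=RWRG F=BRGG R=WBYR B=OGWB L=YYOW
Query 1: D[1] = O
Query 2: U[2] = R
Query 3: L[2] = O
Query 4: F[2] = G
Query 5: L[0] = Y
Query 6: U[1] = W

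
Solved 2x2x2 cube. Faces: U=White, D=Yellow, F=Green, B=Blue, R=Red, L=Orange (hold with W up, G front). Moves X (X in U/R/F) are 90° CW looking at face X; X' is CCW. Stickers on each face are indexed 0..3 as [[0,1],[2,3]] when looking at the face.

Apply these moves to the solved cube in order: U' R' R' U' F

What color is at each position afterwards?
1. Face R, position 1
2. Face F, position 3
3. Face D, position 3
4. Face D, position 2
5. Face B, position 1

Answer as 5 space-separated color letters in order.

Answer: B B W Y R

Derivation:
After move 1 (U'): U=WWWW F=OOGG R=GGRR B=RRBB L=BBOO
After move 2 (R'): R=GRGR U=WBWR F=OWGW D=YOYG B=YRYB
After move 3 (R'): R=RRGG U=WYWY F=OBGR D=YWYW B=GROB
After move 4 (U'): U=YYWW F=BBGR R=OBGG B=RROB L=GROO
After move 5 (F): F=GBRB U=YYOR R=WBWG D=GOYW L=GYOW
Query 1: R[1] = B
Query 2: F[3] = B
Query 3: D[3] = W
Query 4: D[2] = Y
Query 5: B[1] = R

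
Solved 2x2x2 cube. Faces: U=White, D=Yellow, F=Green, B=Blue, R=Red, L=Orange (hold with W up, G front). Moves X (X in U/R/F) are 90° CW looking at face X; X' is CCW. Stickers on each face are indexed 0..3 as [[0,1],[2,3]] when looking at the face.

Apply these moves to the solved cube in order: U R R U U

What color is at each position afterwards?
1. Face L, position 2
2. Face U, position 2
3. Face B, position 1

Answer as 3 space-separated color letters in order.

Answer: O Y B

Derivation:
After move 1 (U): U=WWWW F=RRGG R=BBRR B=OOBB L=GGOO
After move 2 (R): R=RBRB U=WRWG F=RYGY D=YBYO B=WOWB
After move 3 (R): R=RRBB U=WYWY F=RBGO D=YWYW B=GORB
After move 4 (U): U=WWYY F=RRGO R=GOBB B=GGRB L=RBOO
After move 5 (U): U=YWYW F=GOGO R=GGBB B=RBRB L=RROO
Query 1: L[2] = O
Query 2: U[2] = Y
Query 3: B[1] = B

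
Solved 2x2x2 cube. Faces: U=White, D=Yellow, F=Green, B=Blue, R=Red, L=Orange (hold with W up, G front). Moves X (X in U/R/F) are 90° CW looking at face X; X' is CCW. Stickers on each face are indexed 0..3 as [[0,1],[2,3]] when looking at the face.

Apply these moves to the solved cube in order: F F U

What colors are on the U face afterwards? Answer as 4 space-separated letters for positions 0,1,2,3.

After move 1 (F): F=GGGG U=WWOO R=WRWR D=RRYY L=OYOY
After move 2 (F): F=GGGG U=WWYY R=OROR D=WWYY L=OROR
After move 3 (U): U=YWYW F=ORGG R=BBOR B=ORBB L=GGOR
Query: U face = YWYW

Answer: Y W Y W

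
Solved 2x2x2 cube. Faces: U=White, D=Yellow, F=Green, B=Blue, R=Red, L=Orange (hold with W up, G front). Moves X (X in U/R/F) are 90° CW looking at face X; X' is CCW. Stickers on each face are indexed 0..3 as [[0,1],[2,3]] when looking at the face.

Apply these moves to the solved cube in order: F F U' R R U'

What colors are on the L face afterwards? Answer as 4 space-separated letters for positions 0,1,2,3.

After move 1 (F): F=GGGG U=WWOO R=WRWR D=RRYY L=OYOY
After move 2 (F): F=GGGG U=WWYY R=OROR D=WWYY L=OROR
After move 3 (U'): U=WYWY F=ORGG R=GGOR B=ORBB L=BBOR
After move 4 (R): R=OGRG U=WRWG F=OWGY D=WBYO B=YRYB
After move 5 (R): R=ROGG U=WWWY F=OBGO D=WYYY B=GRRB
After move 6 (U'): U=WYWW F=BBGO R=OBGG B=RORB L=GROR
Query: L face = GROR

Answer: G R O R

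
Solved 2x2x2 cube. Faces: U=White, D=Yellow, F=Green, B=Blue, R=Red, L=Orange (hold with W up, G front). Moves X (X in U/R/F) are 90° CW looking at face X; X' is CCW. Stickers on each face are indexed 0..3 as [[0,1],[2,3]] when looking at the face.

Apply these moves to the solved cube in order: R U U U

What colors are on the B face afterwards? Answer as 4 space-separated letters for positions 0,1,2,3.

Answer: R R W B

Derivation:
After move 1 (R): R=RRRR U=WGWG F=GYGY D=YBYB B=WBWB
After move 2 (U): U=WWGG F=RRGY R=WBRR B=OOWB L=GYOO
After move 3 (U): U=GWGW F=WBGY R=OORR B=GYWB L=RROO
After move 4 (U): U=GGWW F=OOGY R=GYRR B=RRWB L=WBOO
Query: B face = RRWB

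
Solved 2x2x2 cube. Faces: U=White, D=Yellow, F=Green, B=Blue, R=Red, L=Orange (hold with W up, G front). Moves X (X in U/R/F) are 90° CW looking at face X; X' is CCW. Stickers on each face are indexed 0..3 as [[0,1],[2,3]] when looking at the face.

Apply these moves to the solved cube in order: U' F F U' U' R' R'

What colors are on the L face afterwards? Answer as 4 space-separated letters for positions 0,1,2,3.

Answer: O G O G

Derivation:
After move 1 (U'): U=WWWW F=OOGG R=GGRR B=RRBB L=BBOO
After move 2 (F): F=GOGO U=WWOB R=WGWR D=RGYY L=BYOY
After move 3 (F): F=GGOO U=WWYY R=OGBR D=WWYY L=BROG
After move 4 (U'): U=WYWY F=BROO R=GGBR B=OGBB L=RROG
After move 5 (U'): U=YYWW F=RROO R=BRBR B=GGBB L=OGOG
After move 6 (R'): R=RRBB U=YBWG F=RYOW D=WRYO B=YGWB
After move 7 (R'): R=RBRB U=YWWY F=RBOG D=WYYW B=OGRB
Query: L face = OGOG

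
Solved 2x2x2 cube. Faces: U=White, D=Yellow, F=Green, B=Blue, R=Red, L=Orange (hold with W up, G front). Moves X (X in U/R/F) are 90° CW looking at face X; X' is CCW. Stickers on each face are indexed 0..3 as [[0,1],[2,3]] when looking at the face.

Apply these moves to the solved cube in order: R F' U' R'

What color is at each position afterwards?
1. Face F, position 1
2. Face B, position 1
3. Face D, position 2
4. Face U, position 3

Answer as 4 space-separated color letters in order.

After move 1 (R): R=RRRR U=WGWG F=GYGY D=YBYB B=WBWB
After move 2 (F'): F=YYGG U=WGRR R=BRYR D=OOYB L=OGOW
After move 3 (U'): U=GRWR F=OGGG R=YYYR B=BRWB L=WBOW
After move 4 (R'): R=YRYY U=GWWB F=ORGR D=OGYG B=BROB
Query 1: F[1] = R
Query 2: B[1] = R
Query 3: D[2] = Y
Query 4: U[3] = B

Answer: R R Y B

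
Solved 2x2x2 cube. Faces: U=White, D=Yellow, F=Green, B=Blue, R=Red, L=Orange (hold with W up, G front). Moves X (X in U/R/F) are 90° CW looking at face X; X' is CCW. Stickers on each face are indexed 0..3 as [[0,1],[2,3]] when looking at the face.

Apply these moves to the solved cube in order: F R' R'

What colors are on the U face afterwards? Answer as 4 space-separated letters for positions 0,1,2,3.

After move 1 (F): F=GGGG U=WWOO R=WRWR D=RRYY L=OYOY
After move 2 (R'): R=RRWW U=WBOB F=GWGO D=RGYG B=YBRB
After move 3 (R'): R=RWRW U=WROY F=GBGB D=RWYO B=GBGB
Query: U face = WROY

Answer: W R O Y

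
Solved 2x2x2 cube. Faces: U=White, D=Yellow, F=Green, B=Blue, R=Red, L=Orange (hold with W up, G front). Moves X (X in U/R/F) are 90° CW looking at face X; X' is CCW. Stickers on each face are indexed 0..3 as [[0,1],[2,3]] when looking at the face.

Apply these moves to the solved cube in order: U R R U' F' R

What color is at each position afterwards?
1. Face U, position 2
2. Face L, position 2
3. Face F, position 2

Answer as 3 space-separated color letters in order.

After move 1 (U): U=WWWW F=RRGG R=BBRR B=OOBB L=GGOO
After move 2 (R): R=RBRB U=WRWG F=RYGY D=YBYO B=WOWB
After move 3 (R): R=RRBB U=WYWY F=RBGO D=YWYW B=GORB
After move 4 (U'): U=YYWW F=GGGO R=RBBB B=RRRB L=GOOO
After move 5 (F'): F=GOGG U=YYRB R=WBYB D=OOYW L=GWOW
After move 6 (R): R=YWBB U=YORG F=GOGW D=ORYR B=BRYB
Query 1: U[2] = R
Query 2: L[2] = O
Query 3: F[2] = G

Answer: R O G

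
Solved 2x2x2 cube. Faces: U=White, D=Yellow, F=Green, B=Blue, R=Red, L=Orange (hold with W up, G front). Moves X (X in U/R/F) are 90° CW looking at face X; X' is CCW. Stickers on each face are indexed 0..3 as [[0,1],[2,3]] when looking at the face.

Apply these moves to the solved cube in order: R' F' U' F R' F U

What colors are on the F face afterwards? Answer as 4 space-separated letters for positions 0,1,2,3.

After move 1 (R'): R=RRRR U=WBWB F=GWGW D=YGYG B=YBYB
After move 2 (F'): F=WWGG U=WBRR R=GRYR D=OOYG L=OBOW
After move 3 (U'): U=BRWR F=OBGG R=WWYR B=GRYB L=YBOW
After move 4 (F): F=GOGB U=BRWB R=WWRR D=YWYG L=YOOO
After move 5 (R'): R=WRWR U=BYWG F=GRGB D=YOYB B=GRWB
After move 6 (F): F=GGBR U=BYOO R=WRGR D=WWYB L=YYOO
After move 7 (U): U=OBOY F=WRBR R=GRGR B=YYWB L=GGOO
Query: F face = WRBR

Answer: W R B R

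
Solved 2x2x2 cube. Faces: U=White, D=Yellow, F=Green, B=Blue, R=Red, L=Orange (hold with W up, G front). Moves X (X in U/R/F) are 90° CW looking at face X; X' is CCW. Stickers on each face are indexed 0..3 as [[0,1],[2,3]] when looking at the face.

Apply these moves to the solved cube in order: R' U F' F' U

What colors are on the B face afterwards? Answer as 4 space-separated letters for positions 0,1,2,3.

After move 1 (R'): R=RRRR U=WBWB F=GWGW D=YGYG B=YBYB
After move 2 (U): U=WWBB F=RRGW R=YBRR B=OOYB L=GWOO
After move 3 (F'): F=RWRG U=WWYR R=GBYR D=WOYG L=GBOB
After move 4 (F'): F=WGRR U=WWGY R=OBWR D=BBYG L=GROY
After move 5 (U): U=GWYW F=OBRR R=OOWR B=GRYB L=WGOY
Query: B face = GRYB

Answer: G R Y B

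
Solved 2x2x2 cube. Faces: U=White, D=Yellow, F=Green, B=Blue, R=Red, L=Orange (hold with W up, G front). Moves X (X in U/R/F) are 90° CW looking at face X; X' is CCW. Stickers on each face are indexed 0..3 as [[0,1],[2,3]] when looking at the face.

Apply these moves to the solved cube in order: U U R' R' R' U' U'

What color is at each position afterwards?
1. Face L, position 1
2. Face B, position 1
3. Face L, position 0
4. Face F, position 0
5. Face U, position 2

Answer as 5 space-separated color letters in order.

Answer: O Y R W B

Derivation:
After move 1 (U): U=WWWW F=RRGG R=BBRR B=OOBB L=GGOO
After move 2 (U): U=WWWW F=BBGG R=OORR B=GGBB L=RROO
After move 3 (R'): R=OROR U=WBWG F=BWGW D=YBYG B=YGYB
After move 4 (R'): R=RROO U=WYWY F=BBGG D=YWYW B=GGBB
After move 5 (R'): R=RORO U=WBWG F=BYGY D=YBYG B=WGWB
After move 6 (U'): U=BGWW F=RRGY R=BYRO B=ROWB L=WGOO
After move 7 (U'): U=GWBW F=WGGY R=RRRO B=BYWB L=ROOO
Query 1: L[1] = O
Query 2: B[1] = Y
Query 3: L[0] = R
Query 4: F[0] = W
Query 5: U[2] = B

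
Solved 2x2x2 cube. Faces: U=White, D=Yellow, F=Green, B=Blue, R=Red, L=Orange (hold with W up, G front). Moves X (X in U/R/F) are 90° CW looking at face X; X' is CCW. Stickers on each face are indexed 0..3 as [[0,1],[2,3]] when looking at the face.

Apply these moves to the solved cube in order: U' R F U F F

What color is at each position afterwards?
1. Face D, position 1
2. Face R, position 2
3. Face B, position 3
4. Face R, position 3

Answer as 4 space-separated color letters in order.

After move 1 (U'): U=WWWW F=OOGG R=GGRR B=RRBB L=BBOO
After move 2 (R): R=RGRG U=WOWG F=OYGY D=YBYR B=WRWB
After move 3 (F): F=GOYY U=WOOB R=WGGG D=RRYR L=BYOB
After move 4 (U): U=OWBO F=WGYY R=WRGG B=BYWB L=GOOB
After move 5 (F): F=YWYG U=OWBO R=BROG D=GWYR L=GROR
After move 6 (F): F=YYGW U=OWRR R=BROG D=OBYR L=GGOW
Query 1: D[1] = B
Query 2: R[2] = O
Query 3: B[3] = B
Query 4: R[3] = G

Answer: B O B G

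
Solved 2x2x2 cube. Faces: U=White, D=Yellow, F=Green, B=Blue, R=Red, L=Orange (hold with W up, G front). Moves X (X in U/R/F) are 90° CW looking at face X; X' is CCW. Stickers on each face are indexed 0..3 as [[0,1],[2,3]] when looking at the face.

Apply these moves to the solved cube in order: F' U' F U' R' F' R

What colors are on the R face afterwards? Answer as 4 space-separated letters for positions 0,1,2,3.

Answer: Y O R R

Derivation:
After move 1 (F'): F=GGGG U=WWRR R=YRYR D=OOYY L=OWOW
After move 2 (U'): U=WRWR F=OWGG R=GGYR B=YRBB L=BBOW
After move 3 (F): F=GOGW U=WRWB R=WGRR D=YGYY L=BOOO
After move 4 (U'): U=RBWW F=BOGW R=GORR B=WGBB L=YROO
After move 5 (R'): R=ORGR U=RBWW F=BBGW D=YOYW B=YGGB
After move 6 (F'): F=BWBG U=RBOG R=ORYR D=ROYW L=YWOW
After move 7 (R): R=YORR U=RWOG F=BOBW D=RGYY B=GGBB
Query: R face = YORR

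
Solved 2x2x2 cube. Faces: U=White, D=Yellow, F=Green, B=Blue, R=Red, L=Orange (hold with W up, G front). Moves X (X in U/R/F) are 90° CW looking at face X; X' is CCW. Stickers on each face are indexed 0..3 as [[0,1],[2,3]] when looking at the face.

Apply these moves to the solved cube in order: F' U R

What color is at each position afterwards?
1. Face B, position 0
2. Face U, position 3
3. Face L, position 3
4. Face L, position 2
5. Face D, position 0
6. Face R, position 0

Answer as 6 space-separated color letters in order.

After move 1 (F'): F=GGGG U=WWRR R=YRYR D=OOYY L=OWOW
After move 2 (U): U=RWRW F=YRGG R=BBYR B=OWBB L=GGOW
After move 3 (R): R=YBRB U=RRRG F=YOGY D=OBYO B=WWWB
Query 1: B[0] = W
Query 2: U[3] = G
Query 3: L[3] = W
Query 4: L[2] = O
Query 5: D[0] = O
Query 6: R[0] = Y

Answer: W G W O O Y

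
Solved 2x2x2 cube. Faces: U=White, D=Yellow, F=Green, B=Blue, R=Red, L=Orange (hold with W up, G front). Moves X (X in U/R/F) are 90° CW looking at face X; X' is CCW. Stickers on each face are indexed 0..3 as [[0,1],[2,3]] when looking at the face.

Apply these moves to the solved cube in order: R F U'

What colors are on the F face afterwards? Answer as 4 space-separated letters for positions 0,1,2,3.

After move 1 (R): R=RRRR U=WGWG F=GYGY D=YBYB B=WBWB
After move 2 (F): F=GGYY U=WGOO R=WRGR D=RRYB L=OYOB
After move 3 (U'): U=GOWO F=OYYY R=GGGR B=WRWB L=WBOB
Query: F face = OYYY

Answer: O Y Y Y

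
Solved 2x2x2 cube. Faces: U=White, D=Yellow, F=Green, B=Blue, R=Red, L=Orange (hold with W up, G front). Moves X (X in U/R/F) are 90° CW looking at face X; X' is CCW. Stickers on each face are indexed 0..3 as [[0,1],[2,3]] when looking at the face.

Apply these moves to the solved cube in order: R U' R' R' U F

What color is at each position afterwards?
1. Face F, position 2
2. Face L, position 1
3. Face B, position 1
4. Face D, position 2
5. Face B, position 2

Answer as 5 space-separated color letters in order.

After move 1 (R): R=RRRR U=WGWG F=GYGY D=YBYB B=WBWB
After move 2 (U'): U=GGWW F=OOGY R=GYRR B=RRWB L=WBOO
After move 3 (R'): R=YRGR U=GWWR F=OGGW D=YOYY B=BRBB
After move 4 (R'): R=RRYG U=GBWB F=OWGR D=YGYW B=YROB
After move 5 (U): U=WGBB F=RRGR R=YRYG B=WBOB L=OWOO
After move 6 (F): F=GRRR U=WGOW R=BRBG D=YYYW L=OYOG
Query 1: F[2] = R
Query 2: L[1] = Y
Query 3: B[1] = B
Query 4: D[2] = Y
Query 5: B[2] = O

Answer: R Y B Y O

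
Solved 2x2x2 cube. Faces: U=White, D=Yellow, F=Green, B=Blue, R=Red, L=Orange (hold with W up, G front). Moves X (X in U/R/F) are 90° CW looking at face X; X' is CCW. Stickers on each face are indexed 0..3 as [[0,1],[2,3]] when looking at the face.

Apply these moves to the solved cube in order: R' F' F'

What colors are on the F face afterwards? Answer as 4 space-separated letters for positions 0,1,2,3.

After move 1 (R'): R=RRRR U=WBWB F=GWGW D=YGYG B=YBYB
After move 2 (F'): F=WWGG U=WBRR R=GRYR D=OOYG L=OBOW
After move 3 (F'): F=WGWG U=WBGY R=OROR D=BWYG L=OROR
Query: F face = WGWG

Answer: W G W G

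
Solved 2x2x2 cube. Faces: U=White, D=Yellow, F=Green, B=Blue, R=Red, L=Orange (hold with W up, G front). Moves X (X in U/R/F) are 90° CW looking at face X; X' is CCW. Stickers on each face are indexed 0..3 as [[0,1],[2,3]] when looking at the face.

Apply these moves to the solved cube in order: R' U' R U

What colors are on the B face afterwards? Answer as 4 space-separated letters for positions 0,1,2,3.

After move 1 (R'): R=RRRR U=WBWB F=GWGW D=YGYG B=YBYB
After move 2 (U'): U=BBWW F=OOGW R=GWRR B=RRYB L=YBOO
After move 3 (R): R=RGRW U=BOWW F=OGGG D=YYYR B=WRBB
After move 4 (U): U=WBWO F=RGGG R=WRRW B=YBBB L=OGOO
Query: B face = YBBB

Answer: Y B B B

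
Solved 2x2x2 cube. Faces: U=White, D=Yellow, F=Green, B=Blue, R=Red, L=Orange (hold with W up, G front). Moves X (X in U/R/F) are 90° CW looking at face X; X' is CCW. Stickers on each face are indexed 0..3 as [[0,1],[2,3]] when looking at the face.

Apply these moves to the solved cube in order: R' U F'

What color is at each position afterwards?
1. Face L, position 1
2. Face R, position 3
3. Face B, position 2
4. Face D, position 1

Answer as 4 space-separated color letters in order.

Answer: B R Y O

Derivation:
After move 1 (R'): R=RRRR U=WBWB F=GWGW D=YGYG B=YBYB
After move 2 (U): U=WWBB F=RRGW R=YBRR B=OOYB L=GWOO
After move 3 (F'): F=RWRG U=WWYR R=GBYR D=WOYG L=GBOB
Query 1: L[1] = B
Query 2: R[3] = R
Query 3: B[2] = Y
Query 4: D[1] = O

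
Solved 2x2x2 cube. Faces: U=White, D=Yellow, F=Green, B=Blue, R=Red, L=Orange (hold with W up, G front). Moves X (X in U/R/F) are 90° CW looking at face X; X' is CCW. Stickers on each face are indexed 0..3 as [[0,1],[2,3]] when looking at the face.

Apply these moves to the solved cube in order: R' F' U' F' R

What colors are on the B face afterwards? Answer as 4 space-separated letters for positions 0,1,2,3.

Answer: Y R R B

Derivation:
After move 1 (R'): R=RRRR U=WBWB F=GWGW D=YGYG B=YBYB
After move 2 (F'): F=WWGG U=WBRR R=GRYR D=OOYG L=OBOW
After move 3 (U'): U=BRWR F=OBGG R=WWYR B=GRYB L=YBOW
After move 4 (F'): F=BGOG U=BRWY R=OWOR D=BWYG L=YROW
After move 5 (R): R=OORW U=BGWG F=BWOG D=BYYG B=YRRB
Query: B face = YRRB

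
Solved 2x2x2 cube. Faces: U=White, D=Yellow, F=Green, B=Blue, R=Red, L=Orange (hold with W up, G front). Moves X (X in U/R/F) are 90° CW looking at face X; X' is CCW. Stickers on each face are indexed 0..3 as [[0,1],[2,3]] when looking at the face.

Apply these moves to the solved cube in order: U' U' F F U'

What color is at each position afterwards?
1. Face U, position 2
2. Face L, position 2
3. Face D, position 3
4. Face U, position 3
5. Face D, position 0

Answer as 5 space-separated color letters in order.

After move 1 (U'): U=WWWW F=OOGG R=GGRR B=RRBB L=BBOO
After move 2 (U'): U=WWWW F=BBGG R=OORR B=GGBB L=RROO
After move 3 (F): F=GBGB U=WWOR R=WOWR D=ROYY L=RYOY
After move 4 (F): F=GGBB U=WWYY R=OORR D=WWYY L=RROO
After move 5 (U'): U=WYWY F=RRBB R=GGRR B=OOBB L=GGOO
Query 1: U[2] = W
Query 2: L[2] = O
Query 3: D[3] = Y
Query 4: U[3] = Y
Query 5: D[0] = W

Answer: W O Y Y W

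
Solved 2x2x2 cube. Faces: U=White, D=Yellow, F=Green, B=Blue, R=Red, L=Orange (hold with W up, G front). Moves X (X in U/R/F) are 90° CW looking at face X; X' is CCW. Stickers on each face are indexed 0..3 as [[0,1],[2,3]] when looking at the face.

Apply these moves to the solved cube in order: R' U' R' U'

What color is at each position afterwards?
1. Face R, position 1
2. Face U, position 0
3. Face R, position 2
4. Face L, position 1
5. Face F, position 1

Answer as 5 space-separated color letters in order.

Answer: B Y G R B

Derivation:
After move 1 (R'): R=RRRR U=WBWB F=GWGW D=YGYG B=YBYB
After move 2 (U'): U=BBWW F=OOGW R=GWRR B=RRYB L=YBOO
After move 3 (R'): R=WRGR U=BYWR F=OBGW D=YOYW B=GRGB
After move 4 (U'): U=YRBW F=YBGW R=OBGR B=WRGB L=GROO
Query 1: R[1] = B
Query 2: U[0] = Y
Query 3: R[2] = G
Query 4: L[1] = R
Query 5: F[1] = B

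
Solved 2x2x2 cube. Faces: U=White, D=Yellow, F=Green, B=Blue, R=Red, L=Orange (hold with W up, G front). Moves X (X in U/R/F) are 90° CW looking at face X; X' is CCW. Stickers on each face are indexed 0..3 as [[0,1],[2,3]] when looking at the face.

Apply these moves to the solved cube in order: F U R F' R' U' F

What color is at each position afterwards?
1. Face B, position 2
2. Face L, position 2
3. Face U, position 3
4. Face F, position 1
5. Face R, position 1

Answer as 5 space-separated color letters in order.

Answer: Y O Y G R

Derivation:
After move 1 (F): F=GGGG U=WWOO R=WRWR D=RRYY L=OYOY
After move 2 (U): U=OWOW F=WRGG R=BBWR B=OYBB L=GGOY
After move 3 (R): R=WBRB U=OROG F=WRGY D=RBYO B=WYWB
After move 4 (F'): F=RYWG U=ORWR R=BBRB D=GYYO L=GGOO
After move 5 (R'): R=BBBR U=OWWW F=RRWR D=GYYG B=OYYB
After move 6 (U'): U=WWOW F=GGWR R=RRBR B=BBYB L=OYOO
After move 7 (F): F=WGRG U=WWOY R=ORWR D=BRYG L=OGOY
Query 1: B[2] = Y
Query 2: L[2] = O
Query 3: U[3] = Y
Query 4: F[1] = G
Query 5: R[1] = R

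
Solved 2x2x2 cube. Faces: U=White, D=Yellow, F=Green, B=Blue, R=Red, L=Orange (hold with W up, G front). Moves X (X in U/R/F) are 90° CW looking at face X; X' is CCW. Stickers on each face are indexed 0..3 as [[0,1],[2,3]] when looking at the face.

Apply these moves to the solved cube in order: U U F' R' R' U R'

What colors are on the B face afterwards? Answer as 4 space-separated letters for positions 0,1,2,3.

After move 1 (U): U=WWWW F=RRGG R=BBRR B=OOBB L=GGOO
After move 2 (U): U=WWWW F=BBGG R=OORR B=GGBB L=RROO
After move 3 (F'): F=BGBG U=WWOR R=YOYR D=ROYY L=RWOW
After move 4 (R'): R=ORYY U=WBOG F=BWBR D=RGYG B=YGOB
After move 5 (R'): R=RYOY U=WOOY F=BBBG D=RWYR B=GGGB
After move 6 (U): U=OWYO F=RYBG R=GGOY B=RWGB L=BBOW
After move 7 (R'): R=GYGO U=OGYR F=RWBO D=RYYG B=RWWB
Query: B face = RWWB

Answer: R W W B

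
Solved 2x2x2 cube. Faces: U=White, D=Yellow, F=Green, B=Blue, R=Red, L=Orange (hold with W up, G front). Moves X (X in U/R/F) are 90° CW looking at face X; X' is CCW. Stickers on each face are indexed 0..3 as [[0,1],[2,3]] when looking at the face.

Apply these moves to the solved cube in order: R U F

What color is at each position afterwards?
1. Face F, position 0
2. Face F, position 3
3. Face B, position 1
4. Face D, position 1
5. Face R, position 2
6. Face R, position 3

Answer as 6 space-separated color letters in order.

Answer: G R O W G R

Derivation:
After move 1 (R): R=RRRR U=WGWG F=GYGY D=YBYB B=WBWB
After move 2 (U): U=WWGG F=RRGY R=WBRR B=OOWB L=GYOO
After move 3 (F): F=GRYR U=WWOY R=GBGR D=RWYB L=GYOB
Query 1: F[0] = G
Query 2: F[3] = R
Query 3: B[1] = O
Query 4: D[1] = W
Query 5: R[2] = G
Query 6: R[3] = R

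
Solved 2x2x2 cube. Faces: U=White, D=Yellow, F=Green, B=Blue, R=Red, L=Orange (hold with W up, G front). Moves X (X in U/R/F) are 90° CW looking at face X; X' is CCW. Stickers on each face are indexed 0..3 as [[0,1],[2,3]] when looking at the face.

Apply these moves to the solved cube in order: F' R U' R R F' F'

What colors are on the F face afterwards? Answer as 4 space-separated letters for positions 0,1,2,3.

After move 1 (F'): F=GGGG U=WWRR R=YRYR D=OOYY L=OWOW
After move 2 (R): R=YYRR U=WGRG F=GOGY D=OBYB B=RBWB
After move 3 (U'): U=GGWR F=OWGY R=GORR B=YYWB L=RBOW
After move 4 (R): R=RGRO U=GWWY F=OBGB D=OWYY B=RYGB
After move 5 (R): R=RROG U=GBWB F=OWGY D=OGYR B=YYWB
After move 6 (F'): F=WYOG U=GBRO R=GROG D=BWYR L=RBOW
After move 7 (F'): F=YGWO U=GBGO R=WRBG D=BWYR L=ROOR
Query: F face = YGWO

Answer: Y G W O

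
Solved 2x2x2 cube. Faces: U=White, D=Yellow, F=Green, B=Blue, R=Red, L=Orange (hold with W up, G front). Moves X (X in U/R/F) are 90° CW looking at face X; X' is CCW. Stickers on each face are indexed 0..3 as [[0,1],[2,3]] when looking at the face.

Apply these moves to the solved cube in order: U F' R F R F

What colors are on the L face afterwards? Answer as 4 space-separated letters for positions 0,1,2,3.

After move 1 (U): U=WWWW F=RRGG R=BBRR B=OOBB L=GGOO
After move 2 (F'): F=RGRG U=WWBR R=YBYR D=GOYY L=GWOW
After move 3 (R): R=YYRB U=WGBG F=RORY D=GBYO B=ROWB
After move 4 (F): F=RRYO U=WGWW R=BYGB D=RYYO L=GGOB
After move 5 (R): R=GBBY U=WRWO F=RYYO D=RWYR B=WOGB
After move 6 (F): F=YROY U=WRBG R=WBOY D=BGYR L=GROW
Query: L face = GROW

Answer: G R O W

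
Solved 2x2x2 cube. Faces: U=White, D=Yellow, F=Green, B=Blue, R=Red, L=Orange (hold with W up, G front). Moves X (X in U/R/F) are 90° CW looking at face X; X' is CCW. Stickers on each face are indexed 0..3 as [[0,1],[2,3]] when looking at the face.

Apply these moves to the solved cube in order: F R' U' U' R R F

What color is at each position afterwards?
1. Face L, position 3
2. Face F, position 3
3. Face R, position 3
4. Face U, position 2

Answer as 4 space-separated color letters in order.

Answer: O R O Y

Derivation:
After move 1 (F): F=GGGG U=WWOO R=WRWR D=RRYY L=OYOY
After move 2 (R'): R=RRWW U=WBOB F=GWGO D=RGYG B=YBRB
After move 3 (U'): U=BBWO F=OYGO R=GWWW B=RRRB L=YBOY
After move 4 (U'): U=BOBW F=YBGO R=OYWW B=GWRB L=RROY
After move 5 (R): R=WOWY U=BBBO F=YGGG D=RRYG B=WWOB
After move 6 (R): R=WWYO U=BGBG F=YRGG D=ROYW B=OWBB
After move 7 (F): F=GYGR U=BGYR R=BWGO D=YWYW L=RROO
Query 1: L[3] = O
Query 2: F[3] = R
Query 3: R[3] = O
Query 4: U[2] = Y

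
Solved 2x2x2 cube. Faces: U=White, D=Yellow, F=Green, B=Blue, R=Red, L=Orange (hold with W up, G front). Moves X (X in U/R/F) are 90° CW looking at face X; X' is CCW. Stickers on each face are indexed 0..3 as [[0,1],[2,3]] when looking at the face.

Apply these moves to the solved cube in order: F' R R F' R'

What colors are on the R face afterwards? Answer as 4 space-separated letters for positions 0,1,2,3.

After move 1 (F'): F=GGGG U=WWRR R=YRYR D=OOYY L=OWOW
After move 2 (R): R=YYRR U=WGRG F=GOGY D=OBYB B=RBWB
After move 3 (R): R=RYRY U=WORY F=GBGB D=OWYR B=GBGB
After move 4 (F'): F=BBGG U=WORR R=WYOY D=WWYR L=OYOR
After move 5 (R'): R=YYWO U=WGRG F=BOGR D=WBYG B=RBWB
Query: R face = YYWO

Answer: Y Y W O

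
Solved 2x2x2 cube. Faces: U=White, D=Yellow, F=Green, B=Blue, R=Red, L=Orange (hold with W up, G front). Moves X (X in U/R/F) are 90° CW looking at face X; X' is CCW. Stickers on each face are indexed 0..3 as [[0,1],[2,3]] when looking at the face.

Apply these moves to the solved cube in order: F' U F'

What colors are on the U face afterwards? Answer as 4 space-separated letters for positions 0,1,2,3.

Answer: R W B Y

Derivation:
After move 1 (F'): F=GGGG U=WWRR R=YRYR D=OOYY L=OWOW
After move 2 (U): U=RWRW F=YRGG R=BBYR B=OWBB L=GGOW
After move 3 (F'): F=RGYG U=RWBY R=OBOR D=GWYY L=GWOR
Query: U face = RWBY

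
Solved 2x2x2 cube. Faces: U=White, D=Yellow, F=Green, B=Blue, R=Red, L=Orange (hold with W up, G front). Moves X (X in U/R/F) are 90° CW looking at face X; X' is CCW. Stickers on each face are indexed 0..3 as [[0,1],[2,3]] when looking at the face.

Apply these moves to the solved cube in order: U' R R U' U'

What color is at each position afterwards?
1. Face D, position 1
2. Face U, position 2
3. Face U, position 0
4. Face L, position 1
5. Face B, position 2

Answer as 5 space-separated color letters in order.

After move 1 (U'): U=WWWW F=OOGG R=GGRR B=RRBB L=BBOO
After move 2 (R): R=RGRG U=WOWG F=OYGY D=YBYR B=WRWB
After move 3 (R): R=RRGG U=WYWY F=OBGR D=YWYW B=GROB
After move 4 (U'): U=YYWW F=BBGR R=OBGG B=RROB L=GROO
After move 5 (U'): U=YWYW F=GRGR R=BBGG B=OBOB L=RROO
Query 1: D[1] = W
Query 2: U[2] = Y
Query 3: U[0] = Y
Query 4: L[1] = R
Query 5: B[2] = O

Answer: W Y Y R O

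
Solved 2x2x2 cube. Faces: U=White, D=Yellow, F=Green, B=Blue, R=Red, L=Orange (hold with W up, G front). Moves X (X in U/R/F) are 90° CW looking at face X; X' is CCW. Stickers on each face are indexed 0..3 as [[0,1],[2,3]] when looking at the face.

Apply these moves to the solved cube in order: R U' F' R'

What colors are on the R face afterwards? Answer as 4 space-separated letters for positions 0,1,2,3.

After move 1 (R): R=RRRR U=WGWG F=GYGY D=YBYB B=WBWB
After move 2 (U'): U=GGWW F=OOGY R=GYRR B=RRWB L=WBOO
After move 3 (F'): F=OYOG U=GGGR R=BYYR D=BOYB L=WWOW
After move 4 (R'): R=YRBY U=GWGR F=OGOR D=BYYG B=BROB
Query: R face = YRBY

Answer: Y R B Y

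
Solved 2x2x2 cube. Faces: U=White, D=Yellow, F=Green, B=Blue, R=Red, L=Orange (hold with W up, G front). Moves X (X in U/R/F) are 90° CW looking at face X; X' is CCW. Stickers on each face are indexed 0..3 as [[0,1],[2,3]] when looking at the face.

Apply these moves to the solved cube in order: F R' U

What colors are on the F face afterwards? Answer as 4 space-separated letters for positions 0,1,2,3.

After move 1 (F): F=GGGG U=WWOO R=WRWR D=RRYY L=OYOY
After move 2 (R'): R=RRWW U=WBOB F=GWGO D=RGYG B=YBRB
After move 3 (U): U=OWBB F=RRGO R=YBWW B=OYRB L=GWOY
Query: F face = RRGO

Answer: R R G O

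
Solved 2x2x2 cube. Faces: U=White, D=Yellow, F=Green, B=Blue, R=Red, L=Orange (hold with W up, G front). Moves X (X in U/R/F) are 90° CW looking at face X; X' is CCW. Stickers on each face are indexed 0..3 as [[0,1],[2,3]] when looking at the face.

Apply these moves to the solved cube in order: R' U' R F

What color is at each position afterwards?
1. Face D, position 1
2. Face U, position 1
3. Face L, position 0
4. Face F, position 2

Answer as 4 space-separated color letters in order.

After move 1 (R'): R=RRRR U=WBWB F=GWGW D=YGYG B=YBYB
After move 2 (U'): U=BBWW F=OOGW R=GWRR B=RRYB L=YBOO
After move 3 (R): R=RGRW U=BOWW F=OGGG D=YYYR B=WRBB
After move 4 (F): F=GOGG U=BOOB R=WGWW D=RRYR L=YYOY
Query 1: D[1] = R
Query 2: U[1] = O
Query 3: L[0] = Y
Query 4: F[2] = G

Answer: R O Y G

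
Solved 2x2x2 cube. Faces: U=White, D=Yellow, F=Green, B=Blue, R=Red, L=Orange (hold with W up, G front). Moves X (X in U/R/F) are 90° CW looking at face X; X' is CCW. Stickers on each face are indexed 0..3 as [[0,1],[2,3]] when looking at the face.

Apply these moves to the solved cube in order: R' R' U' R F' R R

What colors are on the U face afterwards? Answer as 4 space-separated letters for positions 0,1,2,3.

Answer: Y O R R

Derivation:
After move 1 (R'): R=RRRR U=WBWB F=GWGW D=YGYG B=YBYB
After move 2 (R'): R=RRRR U=WYWY F=GBGB D=YWYW B=GBGB
After move 3 (U'): U=YYWW F=OOGB R=GBRR B=RRGB L=GBOO
After move 4 (R): R=RGRB U=YOWB F=OWGW D=YGYR B=WRYB
After move 5 (F'): F=WWOG U=YORR R=GGYB D=BOYR L=GBOW
After move 6 (R): R=YGBG U=YWRG F=WOOR D=BYYW B=RROB
After move 7 (R): R=BYGG U=YORR F=WYOW D=BOYR B=GRWB
Query: U face = YORR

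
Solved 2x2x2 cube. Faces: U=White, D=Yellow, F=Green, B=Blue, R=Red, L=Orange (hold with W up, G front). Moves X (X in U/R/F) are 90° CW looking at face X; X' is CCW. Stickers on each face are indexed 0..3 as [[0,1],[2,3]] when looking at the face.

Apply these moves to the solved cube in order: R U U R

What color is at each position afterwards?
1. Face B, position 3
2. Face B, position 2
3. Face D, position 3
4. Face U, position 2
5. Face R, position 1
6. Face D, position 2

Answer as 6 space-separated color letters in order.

Answer: B W G G O Y

Derivation:
After move 1 (R): R=RRRR U=WGWG F=GYGY D=YBYB B=WBWB
After move 2 (U): U=WWGG F=RRGY R=WBRR B=OOWB L=GYOO
After move 3 (U): U=GWGW F=WBGY R=OORR B=GYWB L=RROO
After move 4 (R): R=RORO U=GBGY F=WBGB D=YWYG B=WYWB
Query 1: B[3] = B
Query 2: B[2] = W
Query 3: D[3] = G
Query 4: U[2] = G
Query 5: R[1] = O
Query 6: D[2] = Y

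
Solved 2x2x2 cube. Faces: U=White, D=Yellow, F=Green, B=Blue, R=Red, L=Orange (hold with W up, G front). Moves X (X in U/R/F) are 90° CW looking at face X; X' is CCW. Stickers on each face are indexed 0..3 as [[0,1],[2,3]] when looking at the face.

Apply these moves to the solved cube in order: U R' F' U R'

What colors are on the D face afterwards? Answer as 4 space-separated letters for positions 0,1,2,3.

Answer: G R Y G

Derivation:
After move 1 (U): U=WWWW F=RRGG R=BBRR B=OOBB L=GGOO
After move 2 (R'): R=BRBR U=WBWO F=RWGW D=YRYG B=YOYB
After move 3 (F'): F=WWRG U=WBBB R=RRYR D=GOYG L=GOOW
After move 4 (U): U=BWBB F=RRRG R=YOYR B=GOYB L=WWOW
After move 5 (R'): R=ORYY U=BYBG F=RWRB D=GRYG B=GOOB
Query: D face = GRYG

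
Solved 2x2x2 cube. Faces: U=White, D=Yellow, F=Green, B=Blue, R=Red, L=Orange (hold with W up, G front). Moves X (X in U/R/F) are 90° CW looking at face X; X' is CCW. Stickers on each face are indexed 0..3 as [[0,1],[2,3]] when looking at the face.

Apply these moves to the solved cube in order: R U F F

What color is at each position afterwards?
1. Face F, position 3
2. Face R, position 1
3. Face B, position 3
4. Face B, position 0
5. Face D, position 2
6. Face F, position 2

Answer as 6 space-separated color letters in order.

Answer: R B B O Y R

Derivation:
After move 1 (R): R=RRRR U=WGWG F=GYGY D=YBYB B=WBWB
After move 2 (U): U=WWGG F=RRGY R=WBRR B=OOWB L=GYOO
After move 3 (F): F=GRYR U=WWOY R=GBGR D=RWYB L=GYOB
After move 4 (F): F=YGRR U=WWBY R=OBYR D=GGYB L=GROW
Query 1: F[3] = R
Query 2: R[1] = B
Query 3: B[3] = B
Query 4: B[0] = O
Query 5: D[2] = Y
Query 6: F[2] = R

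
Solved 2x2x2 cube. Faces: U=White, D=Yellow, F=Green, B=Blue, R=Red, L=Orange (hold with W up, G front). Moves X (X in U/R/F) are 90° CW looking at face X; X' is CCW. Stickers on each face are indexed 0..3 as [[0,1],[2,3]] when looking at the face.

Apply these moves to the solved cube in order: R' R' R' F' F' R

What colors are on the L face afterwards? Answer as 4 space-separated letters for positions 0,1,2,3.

Answer: O R O R

Derivation:
After move 1 (R'): R=RRRR U=WBWB F=GWGW D=YGYG B=YBYB
After move 2 (R'): R=RRRR U=WYWY F=GBGB D=YWYW B=GBGB
After move 3 (R'): R=RRRR U=WGWG F=GYGY D=YBYB B=WBWB
After move 4 (F'): F=YYGG U=WGRR R=BRYR D=OOYB L=OGOW
After move 5 (F'): F=YGYG U=WGBY R=OROR D=GWYB L=OROR
After move 6 (R): R=OORR U=WGBG F=YWYB D=GWYW B=YBGB
Query: L face = OROR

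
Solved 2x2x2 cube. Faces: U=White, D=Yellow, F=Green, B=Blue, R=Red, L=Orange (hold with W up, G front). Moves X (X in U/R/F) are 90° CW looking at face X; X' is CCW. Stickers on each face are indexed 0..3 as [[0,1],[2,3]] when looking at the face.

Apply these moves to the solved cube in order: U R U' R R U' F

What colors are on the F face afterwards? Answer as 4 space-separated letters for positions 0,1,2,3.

After move 1 (U): U=WWWW F=RRGG R=BBRR B=OOBB L=GGOO
After move 2 (R): R=RBRB U=WRWG F=RYGY D=YBYO B=WOWB
After move 3 (U'): U=RGWW F=GGGY R=RYRB B=RBWB L=WOOO
After move 4 (R): R=RRBY U=RGWY F=GBGO D=YWYR B=WBGB
After move 5 (R): R=BRYR U=RBWO F=GWGR D=YGYW B=YBGB
After move 6 (U'): U=BORW F=WOGR R=GWYR B=BRGB L=YBOO
After move 7 (F): F=GWRO U=BOOB R=RWWR D=YGYW L=YYOG
Query: F face = GWRO

Answer: G W R O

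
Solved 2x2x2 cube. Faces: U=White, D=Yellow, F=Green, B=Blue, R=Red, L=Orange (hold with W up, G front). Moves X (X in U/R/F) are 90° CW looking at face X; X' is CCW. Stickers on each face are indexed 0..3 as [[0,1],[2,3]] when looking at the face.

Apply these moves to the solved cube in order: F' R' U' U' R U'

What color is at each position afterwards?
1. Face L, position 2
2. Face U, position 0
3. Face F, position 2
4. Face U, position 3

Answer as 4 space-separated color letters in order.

After move 1 (F'): F=GGGG U=WWRR R=YRYR D=OOYY L=OWOW
After move 2 (R'): R=RRYY U=WBRB F=GWGR D=OGYG B=YBOB
After move 3 (U'): U=BBWR F=OWGR R=GWYY B=RROB L=YBOW
After move 4 (U'): U=BRBW F=YBGR R=OWYY B=GWOB L=RROW
After move 5 (R): R=YOYW U=BBBR F=YGGG D=OOYG B=WWRB
After move 6 (U'): U=BRBB F=RRGG R=YGYW B=YORB L=WWOW
Query 1: L[2] = O
Query 2: U[0] = B
Query 3: F[2] = G
Query 4: U[3] = B

Answer: O B G B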